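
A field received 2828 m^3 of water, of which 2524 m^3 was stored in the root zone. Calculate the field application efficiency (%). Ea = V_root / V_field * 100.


Ea = V_root / V_field * 100 = 2524 / 2828 * 100 = 89.2504%

89.2504 %


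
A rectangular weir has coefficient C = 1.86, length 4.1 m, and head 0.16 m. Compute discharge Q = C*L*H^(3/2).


Q = C * L * H^(3/2) = 1.86 * 4.1 * 0.16^1.5 = 1.86 * 4.1 * 0.064000

0.4881 m^3/s


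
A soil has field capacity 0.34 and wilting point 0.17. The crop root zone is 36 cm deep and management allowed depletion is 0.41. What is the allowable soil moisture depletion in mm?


SMD = (FC - PWP) * d * MAD * 10
SMD = (0.34 - 0.17) * 36 * 0.41 * 10
SMD = 0.1700 * 36 * 0.41 * 10

25.0920 mm


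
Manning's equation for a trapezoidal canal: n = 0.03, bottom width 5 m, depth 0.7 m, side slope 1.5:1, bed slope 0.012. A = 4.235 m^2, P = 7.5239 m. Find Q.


R = A/P = 4.235/7.5239 = 0.562873
Q = (1/0.03) * 4.235 * 0.562873^(2/3) * 0.012^0.5

10.5422 m^3/s


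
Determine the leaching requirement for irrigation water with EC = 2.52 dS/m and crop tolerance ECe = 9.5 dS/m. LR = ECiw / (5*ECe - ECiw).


LR = ECiw / (5*ECe - ECiw)
LR = 2.52 / (5*9.5 - 2.52)
LR = 2.52 / 44.9800

0.0560


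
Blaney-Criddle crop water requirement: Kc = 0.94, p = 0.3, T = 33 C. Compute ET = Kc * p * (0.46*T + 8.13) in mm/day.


ET = Kc * p * (0.46*T + 8.13)
ET = 0.94 * 0.3 * (0.46*33 + 8.13)
ET = 0.94 * 0.3 * 23.3100

6.5734 mm/day


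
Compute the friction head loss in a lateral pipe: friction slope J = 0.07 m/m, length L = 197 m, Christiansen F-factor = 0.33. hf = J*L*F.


hf = J * L * F = 0.07 * 197 * 0.33 = 4.5507 m

4.5507 m


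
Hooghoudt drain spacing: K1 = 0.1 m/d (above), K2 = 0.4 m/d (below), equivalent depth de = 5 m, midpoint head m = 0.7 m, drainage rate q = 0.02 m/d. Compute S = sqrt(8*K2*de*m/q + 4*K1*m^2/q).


S^2 = 8*K2*de*m/q + 4*K1*m^2/q
S^2 = 8*0.4*5*0.7/0.02 + 4*0.1*0.7^2/0.02
S = sqrt(569.8000)

23.8705 m


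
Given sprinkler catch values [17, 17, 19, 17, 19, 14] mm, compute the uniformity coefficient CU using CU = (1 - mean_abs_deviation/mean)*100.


mean = 17.166667 mm
MAD = 1.222222 mm
CU = (1 - 1.222222/17.166667)*100

92.8803 %


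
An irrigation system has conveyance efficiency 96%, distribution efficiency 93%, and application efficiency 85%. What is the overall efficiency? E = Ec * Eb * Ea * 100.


Ec = 0.96, Eb = 0.93, Ea = 0.85
E = 0.96 * 0.93 * 0.85 * 100 = 75.8880%

75.8880 %


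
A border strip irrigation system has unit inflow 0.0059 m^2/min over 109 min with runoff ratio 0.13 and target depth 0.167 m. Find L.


L = q*t/((1+r)*Z)
L = 0.0059*109/((1+0.13)*0.167)
L = 0.6431/0.18871

3.4079 m


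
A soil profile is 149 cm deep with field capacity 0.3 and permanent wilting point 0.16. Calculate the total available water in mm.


AWC = (FC - PWP) * d * 10
AWC = (0.3 - 0.16) * 149 * 10
AWC = 0.1400 * 149 * 10

208.6000 mm


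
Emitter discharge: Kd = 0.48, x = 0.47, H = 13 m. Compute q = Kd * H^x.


q = Kd * H^x = 0.48 * 13^0.47 = 0.48 * 3.338515

1.6025 L/h


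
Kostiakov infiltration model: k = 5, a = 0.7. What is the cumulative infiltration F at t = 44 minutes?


F = k * t^a = 5 * 44^0.7
F = 5 * 14.138941

70.6947 mm


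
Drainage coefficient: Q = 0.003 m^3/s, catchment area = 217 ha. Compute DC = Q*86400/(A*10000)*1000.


DC = Q * 86400 / (A * 10000) * 1000
DC = 0.003 * 86400 / (217 * 10000) * 1000
DC = 259200.0000 / 2170000

0.1194 mm/day


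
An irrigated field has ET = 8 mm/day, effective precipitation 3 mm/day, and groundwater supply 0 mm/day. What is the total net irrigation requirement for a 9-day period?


Daily deficit = ET - Pe - GW = 8 - 3 - 0 = 5 mm/day
NIR = 5 * 9 = 45 mm

45.0000 mm


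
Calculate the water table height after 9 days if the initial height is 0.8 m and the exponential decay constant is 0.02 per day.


m = m0 * exp(-k*t)
m = 0.8 * exp(-0.02 * 9)
m = 0.8 * exp(-0.1800)

0.6682 m


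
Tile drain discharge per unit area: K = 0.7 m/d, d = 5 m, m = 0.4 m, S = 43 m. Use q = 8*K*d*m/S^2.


q = 8*K*d*m/S^2
q = 8*0.7*5*0.4/43^2
q = 11.2000 / 1849

0.0061 m/d


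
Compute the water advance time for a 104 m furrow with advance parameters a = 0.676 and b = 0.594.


t = (L/a)^(1/b)
t = (104/0.676)^(1/0.594)
t = 153.846154^(1/0.594)

4807.9954 min


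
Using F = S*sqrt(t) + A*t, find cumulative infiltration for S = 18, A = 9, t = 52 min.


F = S*sqrt(t) + A*t
F = 18*sqrt(52) + 9*52
F = 18*7.211103 + 468

597.7999 mm


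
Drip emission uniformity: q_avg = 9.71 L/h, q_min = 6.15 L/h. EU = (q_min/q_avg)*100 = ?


EU = (q_min/q_avg)*100 = (6.15/9.71)*100 = 63.3368%

63.3368 %


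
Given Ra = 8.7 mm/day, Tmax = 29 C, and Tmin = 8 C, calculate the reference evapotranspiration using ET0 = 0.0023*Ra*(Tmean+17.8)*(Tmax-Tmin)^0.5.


Tmean = (Tmax + Tmin)/2 = (29 + 8)/2 = 18.5
ET0 = 0.0023 * 8.7 * (18.5 + 17.8) * sqrt(29 - 8)
ET0 = 0.0023 * 8.7 * 36.3 * 4.582576

3.3286 mm/day


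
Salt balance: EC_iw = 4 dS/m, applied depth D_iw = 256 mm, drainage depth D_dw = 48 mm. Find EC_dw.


EC_dw = EC_iw * D_iw / D_dw
EC_dw = 4 * 256 / 48
EC_dw = 1024 / 48

21.3333 dS/m


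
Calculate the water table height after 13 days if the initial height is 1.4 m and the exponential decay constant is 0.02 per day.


m = m0 * exp(-k*t)
m = 1.4 * exp(-0.02 * 13)
m = 1.4 * exp(-0.2600)

1.0795 m


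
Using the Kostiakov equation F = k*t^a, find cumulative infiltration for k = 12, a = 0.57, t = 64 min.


F = k * t^a = 12 * 64^0.57
F = 12 * 10.703420

128.4410 mm


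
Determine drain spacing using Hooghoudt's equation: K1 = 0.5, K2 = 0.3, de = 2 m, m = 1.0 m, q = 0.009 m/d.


S^2 = 8*K2*de*m/q + 4*K1*m^2/q
S^2 = 8*0.3*2*1.0/0.009 + 4*0.5*1.0^2/0.009
S = sqrt(755.5556)

27.4874 m


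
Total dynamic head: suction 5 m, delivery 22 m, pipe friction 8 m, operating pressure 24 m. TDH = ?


TDH = Hs + Hd + hf + Hp = 5 + 22 + 8 + 24 = 59

59 m


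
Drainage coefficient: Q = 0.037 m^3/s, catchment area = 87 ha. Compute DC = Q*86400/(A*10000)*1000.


DC = Q * 86400 / (A * 10000) * 1000
DC = 0.037 * 86400 / (87 * 10000) * 1000
DC = 3196800.0000 / 870000

3.6745 mm/day


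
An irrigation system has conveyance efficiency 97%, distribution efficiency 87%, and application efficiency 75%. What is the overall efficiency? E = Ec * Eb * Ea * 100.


Ec = 0.97, Eb = 0.87, Ea = 0.75
E = 0.97 * 0.87 * 0.75 * 100 = 63.2925%

63.2925 %


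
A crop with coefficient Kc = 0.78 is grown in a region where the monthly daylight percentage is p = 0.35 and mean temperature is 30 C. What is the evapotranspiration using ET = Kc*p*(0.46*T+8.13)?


ET = Kc * p * (0.46*T + 8.13)
ET = 0.78 * 0.35 * (0.46*30 + 8.13)
ET = 0.78 * 0.35 * 21.9300

5.9869 mm/day


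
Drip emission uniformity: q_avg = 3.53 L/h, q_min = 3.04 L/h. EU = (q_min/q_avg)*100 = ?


EU = (q_min/q_avg)*100 = (3.04/3.53)*100 = 86.1190%

86.1190 %


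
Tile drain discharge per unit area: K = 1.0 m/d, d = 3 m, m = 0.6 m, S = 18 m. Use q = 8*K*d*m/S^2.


q = 8*K*d*m/S^2
q = 8*1.0*3*0.6/18^2
q = 14.4000 / 324

0.0444 m/d


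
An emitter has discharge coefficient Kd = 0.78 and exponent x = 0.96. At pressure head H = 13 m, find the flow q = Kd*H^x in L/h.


q = Kd * H^x = 0.78 * 13^0.96 = 0.78 * 11.732366

9.1512 L/h


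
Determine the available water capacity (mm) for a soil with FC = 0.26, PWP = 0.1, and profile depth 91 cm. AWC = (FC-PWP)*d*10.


AWC = (FC - PWP) * d * 10
AWC = (0.26 - 0.1) * 91 * 10
AWC = 0.1600 * 91 * 10

145.6000 mm


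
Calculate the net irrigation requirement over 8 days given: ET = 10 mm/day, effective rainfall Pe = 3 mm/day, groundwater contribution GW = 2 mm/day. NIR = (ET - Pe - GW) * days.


Daily deficit = ET - Pe - GW = 10 - 3 - 2 = 5 mm/day
NIR = 5 * 8 = 40 mm

40.0000 mm


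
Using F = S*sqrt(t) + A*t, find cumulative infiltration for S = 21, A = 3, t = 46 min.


F = S*sqrt(t) + A*t
F = 21*sqrt(46) + 3*46
F = 21*6.782330 + 138

280.4289 mm


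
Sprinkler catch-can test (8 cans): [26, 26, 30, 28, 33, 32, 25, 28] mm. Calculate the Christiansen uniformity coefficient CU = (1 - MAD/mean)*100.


mean = 28.500000 mm
MAD = 2.375000 mm
CU = (1 - 2.375000/28.500000)*100

91.6667 %


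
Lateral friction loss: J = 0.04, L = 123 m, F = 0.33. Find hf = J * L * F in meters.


hf = J * L * F = 0.04 * 123 * 0.33 = 1.6236 m

1.6236 m


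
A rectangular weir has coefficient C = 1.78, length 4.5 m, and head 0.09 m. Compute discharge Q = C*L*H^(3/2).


Q = C * L * H^(3/2) = 1.78 * 4.5 * 0.09^1.5 = 1.78 * 4.5 * 0.027000

0.2163 m^3/s


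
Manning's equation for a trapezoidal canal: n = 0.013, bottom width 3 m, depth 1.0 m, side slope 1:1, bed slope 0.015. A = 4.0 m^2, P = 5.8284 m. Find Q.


R = A/P = 4.0/5.8284 = 0.686295
Q = (1/0.013) * 4.0 * 0.686295^(2/3) * 0.015^0.5

29.3204 m^3/s


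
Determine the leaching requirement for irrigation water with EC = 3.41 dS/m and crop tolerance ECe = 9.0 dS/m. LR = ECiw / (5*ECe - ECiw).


LR = ECiw / (5*ECe - ECiw)
LR = 3.41 / (5*9.0 - 3.41)
LR = 3.41 / 41.5900

0.0820


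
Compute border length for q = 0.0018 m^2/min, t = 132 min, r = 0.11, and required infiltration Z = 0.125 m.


L = q*t/((1+r)*Z)
L = 0.0018*132/((1+0.11)*0.125)
L = 0.2376/0.13875

1.7124 m


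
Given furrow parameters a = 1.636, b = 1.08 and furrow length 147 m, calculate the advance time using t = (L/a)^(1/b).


t = (L/a)^(1/b)
t = (147/1.636)^(1/1.08)
t = 89.853301^(1/1.08)

64.3914 min


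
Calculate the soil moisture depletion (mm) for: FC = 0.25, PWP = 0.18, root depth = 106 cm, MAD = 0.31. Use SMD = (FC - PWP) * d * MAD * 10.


SMD = (FC - PWP) * d * MAD * 10
SMD = (0.25 - 0.18) * 106 * 0.31 * 10
SMD = 0.0700 * 106 * 0.31 * 10

23.0020 mm


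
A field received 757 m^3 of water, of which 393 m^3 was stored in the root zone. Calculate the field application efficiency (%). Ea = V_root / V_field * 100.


Ea = V_root / V_field * 100 = 393 / 757 * 100 = 51.9155%

51.9155 %


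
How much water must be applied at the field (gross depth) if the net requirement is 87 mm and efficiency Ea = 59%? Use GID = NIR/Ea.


Ea = 59% = 0.59
GID = NIR / Ea = 87 / 0.59 = 147.4576 mm

147.4576 mm


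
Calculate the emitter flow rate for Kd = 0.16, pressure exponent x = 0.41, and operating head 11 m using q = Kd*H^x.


q = Kd * H^x = 0.16 * 11^0.41 = 0.16 * 2.672828

0.4277 L/h


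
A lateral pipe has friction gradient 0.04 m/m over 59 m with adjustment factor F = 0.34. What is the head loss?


hf = J * L * F = 0.04 * 59 * 0.34 = 0.8024 m

0.8024 m


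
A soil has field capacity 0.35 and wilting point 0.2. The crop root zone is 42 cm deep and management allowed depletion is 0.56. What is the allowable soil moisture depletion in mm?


SMD = (FC - PWP) * d * MAD * 10
SMD = (0.35 - 0.2) * 42 * 0.56 * 10
SMD = 0.1500 * 42 * 0.56 * 10

35.2800 mm


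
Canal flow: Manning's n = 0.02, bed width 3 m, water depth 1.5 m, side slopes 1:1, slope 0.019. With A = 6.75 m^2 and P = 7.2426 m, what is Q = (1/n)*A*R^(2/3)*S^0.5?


R = A/P = 6.75/7.2426 = 0.931986
Q = (1/0.02) * 6.75 * 0.931986^(2/3) * 0.019^0.5

44.3871 m^3/s


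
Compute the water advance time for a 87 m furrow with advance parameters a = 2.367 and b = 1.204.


t = (L/a)^(1/b)
t = (87/2.367)^(1/1.204)
t = 36.755387^(1/1.204)

19.9572 min


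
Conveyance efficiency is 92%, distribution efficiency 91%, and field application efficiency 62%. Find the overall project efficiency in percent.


Ec = 0.92, Eb = 0.91, Ea = 0.62
E = 0.92 * 0.91 * 0.62 * 100 = 51.9064%

51.9064 %


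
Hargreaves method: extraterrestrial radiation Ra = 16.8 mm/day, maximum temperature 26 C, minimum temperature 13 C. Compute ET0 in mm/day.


Tmean = (Tmax + Tmin)/2 = (26 + 13)/2 = 19.5
ET0 = 0.0023 * 16.8 * (19.5 + 17.8) * sqrt(26 - 13)
ET0 = 0.0023 * 16.8 * 37.3 * 3.605551

5.1966 mm/day


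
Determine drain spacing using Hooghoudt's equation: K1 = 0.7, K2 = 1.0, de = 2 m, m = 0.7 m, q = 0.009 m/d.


S^2 = 8*K2*de*m/q + 4*K1*m^2/q
S^2 = 8*1.0*2*0.7/0.009 + 4*0.7*0.7^2/0.009
S = sqrt(1396.8889)

37.3750 m


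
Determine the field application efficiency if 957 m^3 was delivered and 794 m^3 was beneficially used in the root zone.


Ea = V_root / V_field * 100 = 794 / 957 * 100 = 82.9676%

82.9676 %


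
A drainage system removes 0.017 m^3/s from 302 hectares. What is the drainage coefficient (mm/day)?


DC = Q * 86400 / (A * 10000) * 1000
DC = 0.017 * 86400 / (302 * 10000) * 1000
DC = 1468800.0000 / 3020000

0.4864 mm/day


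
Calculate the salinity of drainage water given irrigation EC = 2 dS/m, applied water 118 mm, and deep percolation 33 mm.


EC_dw = EC_iw * D_iw / D_dw
EC_dw = 2 * 118 / 33
EC_dw = 236 / 33

7.1515 dS/m


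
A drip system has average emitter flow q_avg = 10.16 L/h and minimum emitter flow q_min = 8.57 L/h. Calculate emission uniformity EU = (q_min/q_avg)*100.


EU = (q_min/q_avg)*100 = (8.57/10.16)*100 = 84.3504%

84.3504 %


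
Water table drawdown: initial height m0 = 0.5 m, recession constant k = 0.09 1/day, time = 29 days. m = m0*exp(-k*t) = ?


m = m0 * exp(-k*t)
m = 0.5 * exp(-0.09 * 29)
m = 0.5 * exp(-2.6100)

0.0368 m


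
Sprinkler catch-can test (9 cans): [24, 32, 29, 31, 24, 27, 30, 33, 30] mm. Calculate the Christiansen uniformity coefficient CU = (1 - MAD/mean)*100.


mean = 28.888889 mm
MAD = 2.592593 mm
CU = (1 - 2.592593/28.888889)*100

91.0256 %


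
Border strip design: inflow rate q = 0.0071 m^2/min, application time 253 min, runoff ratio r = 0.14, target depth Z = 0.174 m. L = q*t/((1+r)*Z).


L = q*t/((1+r)*Z)
L = 0.0071*253/((1+0.14)*0.174)
L = 1.7963/0.19836

9.0558 m


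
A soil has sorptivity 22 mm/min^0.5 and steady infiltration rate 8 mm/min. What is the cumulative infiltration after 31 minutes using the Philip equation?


F = S*sqrt(t) + A*t
F = 22*sqrt(31) + 8*31
F = 22*5.567764 + 248

370.4908 mm


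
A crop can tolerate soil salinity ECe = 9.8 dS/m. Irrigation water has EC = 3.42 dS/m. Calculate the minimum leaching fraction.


LR = ECiw / (5*ECe - ECiw)
LR = 3.42 / (5*9.8 - 3.42)
LR = 3.42 / 45.5800

0.0750


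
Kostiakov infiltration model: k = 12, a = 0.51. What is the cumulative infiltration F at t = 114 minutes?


F = k * t^a = 12 * 114^0.51
F = 12 * 11.194932

134.3392 mm


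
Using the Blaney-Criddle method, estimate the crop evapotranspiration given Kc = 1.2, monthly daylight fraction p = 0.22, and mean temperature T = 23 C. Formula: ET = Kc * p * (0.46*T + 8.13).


ET = Kc * p * (0.46*T + 8.13)
ET = 1.2 * 0.22 * (0.46*23 + 8.13)
ET = 1.2 * 0.22 * 18.7100

4.9394 mm/day


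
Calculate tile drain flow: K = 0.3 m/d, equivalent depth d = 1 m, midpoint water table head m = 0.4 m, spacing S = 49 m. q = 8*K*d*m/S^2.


q = 8*K*d*m/S^2
q = 8*0.3*1*0.4/49^2
q = 0.9600 / 2401

3.9983e-04 m/d


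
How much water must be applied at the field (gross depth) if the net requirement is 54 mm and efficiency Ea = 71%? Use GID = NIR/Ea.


Ea = 71% = 0.71
GID = NIR / Ea = 54 / 0.71 = 76.0563 mm

76.0563 mm


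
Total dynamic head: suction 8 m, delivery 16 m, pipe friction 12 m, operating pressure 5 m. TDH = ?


TDH = Hs + Hd + hf + Hp = 8 + 16 + 12 + 5 = 41

41 m


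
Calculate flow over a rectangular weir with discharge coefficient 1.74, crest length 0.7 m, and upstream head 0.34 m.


Q = C * L * H^(3/2) = 1.74 * 0.7 * 0.34^1.5 = 1.74 * 0.7 * 0.198252

0.2415 m^3/s


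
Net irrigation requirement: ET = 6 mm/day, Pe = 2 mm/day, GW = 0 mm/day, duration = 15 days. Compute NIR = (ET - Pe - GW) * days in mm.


Daily deficit = ET - Pe - GW = 6 - 2 - 0 = 4 mm/day
NIR = 4 * 15 = 60 mm

60.0000 mm


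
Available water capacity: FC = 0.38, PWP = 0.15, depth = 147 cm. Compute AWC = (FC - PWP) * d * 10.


AWC = (FC - PWP) * d * 10
AWC = (0.38 - 0.15) * 147 * 10
AWC = 0.2300 * 147 * 10

338.1000 mm


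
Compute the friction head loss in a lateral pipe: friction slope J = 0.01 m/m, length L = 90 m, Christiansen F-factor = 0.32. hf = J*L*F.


hf = J * L * F = 0.01 * 90 * 0.32 = 0.2880 m

0.2880 m


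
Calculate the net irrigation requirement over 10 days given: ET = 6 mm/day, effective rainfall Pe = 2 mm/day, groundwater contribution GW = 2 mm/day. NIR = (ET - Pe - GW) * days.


Daily deficit = ET - Pe - GW = 6 - 2 - 2 = 2 mm/day
NIR = 2 * 10 = 20 mm

20.0000 mm


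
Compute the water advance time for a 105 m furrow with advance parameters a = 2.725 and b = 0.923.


t = (L/a)^(1/b)
t = (105/2.725)^(1/0.923)
t = 38.532110^(1/0.923)

52.2538 min


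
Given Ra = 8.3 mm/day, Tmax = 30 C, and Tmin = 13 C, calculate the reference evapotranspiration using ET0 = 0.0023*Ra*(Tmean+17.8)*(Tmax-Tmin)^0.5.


Tmean = (Tmax + Tmin)/2 = (30 + 13)/2 = 21.5
ET0 = 0.0023 * 8.3 * (21.5 + 17.8) * sqrt(30 - 13)
ET0 = 0.0023 * 8.3 * 39.3 * 4.123106

3.0933 mm/day


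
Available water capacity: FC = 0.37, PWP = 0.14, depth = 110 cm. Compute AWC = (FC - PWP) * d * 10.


AWC = (FC - PWP) * d * 10
AWC = (0.37 - 0.14) * 110 * 10
AWC = 0.2300 * 110 * 10

253.0000 mm


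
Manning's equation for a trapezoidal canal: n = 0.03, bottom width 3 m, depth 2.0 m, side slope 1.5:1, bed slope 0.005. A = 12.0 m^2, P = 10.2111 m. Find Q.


R = A/P = 12.0/10.2111 = 1.175192
Q = (1/0.03) * 12.0 * 1.175192^(2/3) * 0.005^0.5

31.4981 m^3/s


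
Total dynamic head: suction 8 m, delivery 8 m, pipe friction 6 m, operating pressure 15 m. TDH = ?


TDH = Hs + Hd + hf + Hp = 8 + 8 + 6 + 15 = 37

37 m


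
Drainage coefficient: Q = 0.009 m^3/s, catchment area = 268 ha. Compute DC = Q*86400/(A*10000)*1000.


DC = Q * 86400 / (A * 10000) * 1000
DC = 0.009 * 86400 / (268 * 10000) * 1000
DC = 777600.0000 / 2680000

0.2901 mm/day


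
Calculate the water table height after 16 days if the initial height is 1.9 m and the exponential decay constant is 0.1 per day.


m = m0 * exp(-k*t)
m = 1.9 * exp(-0.1 * 16)
m = 1.9 * exp(-1.6000)

0.3836 m


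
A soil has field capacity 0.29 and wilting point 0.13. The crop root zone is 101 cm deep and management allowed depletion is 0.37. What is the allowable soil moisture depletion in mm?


SMD = (FC - PWP) * d * MAD * 10
SMD = (0.29 - 0.13) * 101 * 0.37 * 10
SMD = 0.1600 * 101 * 0.37 * 10

59.7920 mm


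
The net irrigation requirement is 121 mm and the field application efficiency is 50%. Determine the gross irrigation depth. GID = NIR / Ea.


Ea = 50% = 0.5
GID = NIR / Ea = 121 / 0.5 = 242.0000 mm

242.0000 mm


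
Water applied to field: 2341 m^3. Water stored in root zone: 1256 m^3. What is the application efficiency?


Ea = V_root / V_field * 100 = 1256 / 2341 * 100 = 53.6523%

53.6523 %


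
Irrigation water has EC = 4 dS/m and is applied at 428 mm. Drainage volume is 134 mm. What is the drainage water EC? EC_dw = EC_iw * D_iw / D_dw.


EC_dw = EC_iw * D_iw / D_dw
EC_dw = 4 * 428 / 134
EC_dw = 1712 / 134

12.7761 dS/m


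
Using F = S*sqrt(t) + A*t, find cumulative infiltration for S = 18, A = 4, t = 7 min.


F = S*sqrt(t) + A*t
F = 18*sqrt(7) + 4*7
F = 18*2.645751 + 28

75.6235 mm


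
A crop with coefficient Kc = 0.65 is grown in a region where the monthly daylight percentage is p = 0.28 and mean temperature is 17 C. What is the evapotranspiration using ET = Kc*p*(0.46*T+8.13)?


ET = Kc * p * (0.46*T + 8.13)
ET = 0.65 * 0.28 * (0.46*17 + 8.13)
ET = 0.65 * 0.28 * 15.9500

2.9029 mm/day


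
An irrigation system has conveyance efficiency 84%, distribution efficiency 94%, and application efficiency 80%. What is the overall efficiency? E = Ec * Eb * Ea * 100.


Ec = 0.84, Eb = 0.94, Ea = 0.8
E = 0.84 * 0.94 * 0.8 * 100 = 63.1680%

63.1680 %


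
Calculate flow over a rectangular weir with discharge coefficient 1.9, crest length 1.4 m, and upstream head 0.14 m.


Q = C * L * H^(3/2) = 1.9 * 1.4 * 0.14^1.5 = 1.9 * 1.4 * 0.052383

0.1393 m^3/s


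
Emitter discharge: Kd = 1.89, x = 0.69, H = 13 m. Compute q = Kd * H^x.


q = Kd * H^x = 1.89 * 13^0.69 = 1.89 * 5.869768

11.0939 L/h


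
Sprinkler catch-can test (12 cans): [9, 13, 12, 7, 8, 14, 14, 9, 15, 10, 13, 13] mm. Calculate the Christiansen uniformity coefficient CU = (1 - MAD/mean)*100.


mean = 11.416667 mm
MAD = 2.347222 mm
CU = (1 - 2.347222/11.416667)*100

79.4404 %


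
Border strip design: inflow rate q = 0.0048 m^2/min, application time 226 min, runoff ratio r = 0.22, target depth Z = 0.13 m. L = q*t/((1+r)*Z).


L = q*t/((1+r)*Z)
L = 0.0048*226/((1+0.22)*0.13)
L = 1.0848/0.1586

6.8398 m


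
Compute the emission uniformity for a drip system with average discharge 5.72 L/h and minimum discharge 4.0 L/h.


EU = (q_min/q_avg)*100 = (4.0/5.72)*100 = 69.9301%

69.9301 %


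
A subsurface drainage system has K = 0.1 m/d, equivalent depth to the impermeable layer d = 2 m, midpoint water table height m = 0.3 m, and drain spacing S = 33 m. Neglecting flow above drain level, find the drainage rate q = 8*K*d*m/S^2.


q = 8*K*d*m/S^2
q = 8*0.1*2*0.3/33^2
q = 0.4800 / 1089

4.4077e-04 m/d


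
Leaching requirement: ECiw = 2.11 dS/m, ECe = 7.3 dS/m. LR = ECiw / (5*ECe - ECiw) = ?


LR = ECiw / (5*ECe - ECiw)
LR = 2.11 / (5*7.3 - 2.11)
LR = 2.11 / 34.3900

0.0614


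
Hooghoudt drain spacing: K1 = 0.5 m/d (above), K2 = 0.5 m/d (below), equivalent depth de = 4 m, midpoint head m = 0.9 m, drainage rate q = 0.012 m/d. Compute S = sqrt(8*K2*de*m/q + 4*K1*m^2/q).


S^2 = 8*K2*de*m/q + 4*K1*m^2/q
S^2 = 8*0.5*4*0.9/0.012 + 4*0.5*0.9^2/0.012
S = sqrt(1335.0000)

36.5377 m


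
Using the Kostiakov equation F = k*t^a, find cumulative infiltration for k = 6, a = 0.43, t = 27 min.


F = k * t^a = 6 * 27^0.43
F = 6 * 4.125593

24.7536 mm


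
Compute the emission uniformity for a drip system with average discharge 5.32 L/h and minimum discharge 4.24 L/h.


EU = (q_min/q_avg)*100 = (4.24/5.32)*100 = 79.6992%

79.6992 %


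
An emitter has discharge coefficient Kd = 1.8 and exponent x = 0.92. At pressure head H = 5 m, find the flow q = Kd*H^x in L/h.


q = Kd * H^x = 1.8 * 5^0.92 = 1.8 * 4.395947

7.9127 L/h


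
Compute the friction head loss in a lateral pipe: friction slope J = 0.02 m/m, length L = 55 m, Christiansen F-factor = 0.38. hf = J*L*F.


hf = J * L * F = 0.02 * 55 * 0.38 = 0.4180 m

0.4180 m


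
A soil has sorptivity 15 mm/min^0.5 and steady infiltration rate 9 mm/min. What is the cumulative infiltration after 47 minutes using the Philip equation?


F = S*sqrt(t) + A*t
F = 15*sqrt(47) + 9*47
F = 15*6.855655 + 423

525.8348 mm


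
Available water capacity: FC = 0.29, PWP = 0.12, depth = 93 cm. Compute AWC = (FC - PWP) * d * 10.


AWC = (FC - PWP) * d * 10
AWC = (0.29 - 0.12) * 93 * 10
AWC = 0.1700 * 93 * 10

158.1000 mm


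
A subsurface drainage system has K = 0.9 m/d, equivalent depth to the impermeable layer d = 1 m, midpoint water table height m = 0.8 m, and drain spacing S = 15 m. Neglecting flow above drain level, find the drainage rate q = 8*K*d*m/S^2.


q = 8*K*d*m/S^2
q = 8*0.9*1*0.8/15^2
q = 5.7600 / 225

0.0256 m/d


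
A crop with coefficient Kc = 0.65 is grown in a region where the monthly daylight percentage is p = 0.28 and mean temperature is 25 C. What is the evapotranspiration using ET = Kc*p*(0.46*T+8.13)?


ET = Kc * p * (0.46*T + 8.13)
ET = 0.65 * 0.28 * (0.46*25 + 8.13)
ET = 0.65 * 0.28 * 19.6300

3.5727 mm/day


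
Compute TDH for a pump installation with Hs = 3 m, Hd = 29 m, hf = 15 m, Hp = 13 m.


TDH = Hs + Hd + hf + Hp = 3 + 29 + 15 + 13 = 60

60 m


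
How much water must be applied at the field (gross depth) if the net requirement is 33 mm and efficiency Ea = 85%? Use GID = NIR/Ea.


Ea = 85% = 0.85
GID = NIR / Ea = 33 / 0.85 = 38.8235 mm

38.8235 mm


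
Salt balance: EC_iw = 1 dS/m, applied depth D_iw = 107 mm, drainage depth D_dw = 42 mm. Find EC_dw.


EC_dw = EC_iw * D_iw / D_dw
EC_dw = 1 * 107 / 42
EC_dw = 107 / 42

2.5476 dS/m


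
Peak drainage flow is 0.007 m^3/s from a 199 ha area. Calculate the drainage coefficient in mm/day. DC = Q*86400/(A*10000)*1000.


DC = Q * 86400 / (A * 10000) * 1000
DC = 0.007 * 86400 / (199 * 10000) * 1000
DC = 604800.0000 / 1990000

0.3039 mm/day


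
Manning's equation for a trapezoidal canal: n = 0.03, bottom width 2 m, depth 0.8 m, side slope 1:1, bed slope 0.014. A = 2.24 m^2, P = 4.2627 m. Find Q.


R = A/P = 2.24/4.2627 = 0.525489
Q = (1/0.03) * 2.24 * 0.525489^(2/3) * 0.014^0.5

5.7531 m^3/s


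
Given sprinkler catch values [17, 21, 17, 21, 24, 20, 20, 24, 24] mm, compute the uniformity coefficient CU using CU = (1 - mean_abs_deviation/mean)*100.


mean = 20.888889 mm
MAD = 2.123457 mm
CU = (1 - 2.123457/20.888889)*100

89.8345 %


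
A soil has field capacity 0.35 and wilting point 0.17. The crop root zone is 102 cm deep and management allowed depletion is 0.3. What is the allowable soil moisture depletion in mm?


SMD = (FC - PWP) * d * MAD * 10
SMD = (0.35 - 0.17) * 102 * 0.3 * 10
SMD = 0.1800 * 102 * 0.3 * 10

55.0800 mm


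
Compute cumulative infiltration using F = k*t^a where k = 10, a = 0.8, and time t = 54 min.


F = k * t^a = 10 * 54^0.8
F = 10 * 24.317281

243.1728 mm


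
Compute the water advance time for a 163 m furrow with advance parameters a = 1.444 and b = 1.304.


t = (L/a)^(1/b)
t = (163/1.444)^(1/1.304)
t = 112.880886^(1/1.304)

37.5055 min


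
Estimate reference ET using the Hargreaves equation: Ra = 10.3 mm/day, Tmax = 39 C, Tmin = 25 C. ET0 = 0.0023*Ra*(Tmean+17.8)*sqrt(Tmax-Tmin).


Tmean = (Tmax + Tmin)/2 = (39 + 25)/2 = 32.0
ET0 = 0.0023 * 10.3 * (32.0 + 17.8) * sqrt(39 - 25)
ET0 = 0.0023 * 10.3 * 49.8 * 3.741657

4.4143 mm/day


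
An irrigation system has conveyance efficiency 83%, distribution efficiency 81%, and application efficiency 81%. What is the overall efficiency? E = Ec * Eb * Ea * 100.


Ec = 0.83, Eb = 0.81, Ea = 0.81
E = 0.83 * 0.81 * 0.81 * 100 = 54.4563%

54.4563 %


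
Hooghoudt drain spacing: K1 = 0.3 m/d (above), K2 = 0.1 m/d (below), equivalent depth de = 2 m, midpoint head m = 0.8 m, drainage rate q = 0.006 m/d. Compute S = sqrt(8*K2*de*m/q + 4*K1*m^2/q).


S^2 = 8*K2*de*m/q + 4*K1*m^2/q
S^2 = 8*0.1*2*0.8/0.006 + 4*0.3*0.8^2/0.006
S = sqrt(341.3333)

18.4752 m


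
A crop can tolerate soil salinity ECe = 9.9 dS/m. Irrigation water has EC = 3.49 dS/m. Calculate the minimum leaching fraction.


LR = ECiw / (5*ECe - ECiw)
LR = 3.49 / (5*9.9 - 3.49)
LR = 3.49 / 46.0100

0.0759


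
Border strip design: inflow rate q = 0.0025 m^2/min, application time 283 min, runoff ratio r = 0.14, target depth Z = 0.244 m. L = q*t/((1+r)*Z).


L = q*t/((1+r)*Z)
L = 0.0025*283/((1+0.14)*0.244)
L = 0.7075/0.27816

2.5435 m


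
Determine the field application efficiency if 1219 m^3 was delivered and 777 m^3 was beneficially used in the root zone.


Ea = V_root / V_field * 100 = 777 / 1219 * 100 = 63.7408%

63.7408 %


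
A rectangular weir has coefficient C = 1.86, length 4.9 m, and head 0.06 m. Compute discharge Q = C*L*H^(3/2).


Q = C * L * H^(3/2) = 1.86 * 4.9 * 0.06^1.5 = 1.86 * 4.9 * 0.014697

0.1339 m^3/s


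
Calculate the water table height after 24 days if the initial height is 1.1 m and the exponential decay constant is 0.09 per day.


m = m0 * exp(-k*t)
m = 1.1 * exp(-0.09 * 24)
m = 1.1 * exp(-2.1600)

0.1269 m


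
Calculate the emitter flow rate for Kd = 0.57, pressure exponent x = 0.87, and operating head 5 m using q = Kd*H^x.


q = Kd * H^x = 0.57 * 5^0.87 = 0.57 * 4.056056

2.3120 L/h


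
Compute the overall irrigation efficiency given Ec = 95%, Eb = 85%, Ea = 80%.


Ec = 0.95, Eb = 0.85, Ea = 0.8
E = 0.95 * 0.85 * 0.8 * 100 = 64.6000%

64.6000 %


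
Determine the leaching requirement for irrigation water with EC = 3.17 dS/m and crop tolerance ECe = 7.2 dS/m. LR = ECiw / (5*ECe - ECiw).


LR = ECiw / (5*ECe - ECiw)
LR = 3.17 / (5*7.2 - 3.17)
LR = 3.17 / 32.8300

0.0966


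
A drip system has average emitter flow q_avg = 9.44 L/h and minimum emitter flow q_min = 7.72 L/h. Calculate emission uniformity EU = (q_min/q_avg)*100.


EU = (q_min/q_avg)*100 = (7.72/9.44)*100 = 81.7797%

81.7797 %


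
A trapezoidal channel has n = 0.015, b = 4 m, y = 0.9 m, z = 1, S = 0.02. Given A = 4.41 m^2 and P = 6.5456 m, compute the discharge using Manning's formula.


R = A/P = 4.41/6.5456 = 0.673735
Q = (1/0.015) * 4.41 * 0.673735^(2/3) * 0.02^0.5

31.9537 m^3/s


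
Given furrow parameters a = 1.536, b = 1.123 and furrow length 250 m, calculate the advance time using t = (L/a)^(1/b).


t = (L/a)^(1/b)
t = (250/1.536)^(1/1.123)
t = 162.760417^(1/1.123)

93.1799 min


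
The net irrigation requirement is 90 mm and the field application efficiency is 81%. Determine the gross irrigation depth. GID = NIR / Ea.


Ea = 81% = 0.81
GID = NIR / Ea = 90 / 0.81 = 111.1111 mm

111.1111 mm


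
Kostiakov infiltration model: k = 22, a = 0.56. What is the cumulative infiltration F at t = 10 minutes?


F = k * t^a = 22 * 10^0.56
F = 22 * 3.630781

79.8772 mm


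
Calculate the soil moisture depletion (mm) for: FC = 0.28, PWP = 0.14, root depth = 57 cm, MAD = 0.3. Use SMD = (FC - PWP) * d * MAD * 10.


SMD = (FC - PWP) * d * MAD * 10
SMD = (0.28 - 0.14) * 57 * 0.3 * 10
SMD = 0.1400 * 57 * 0.3 * 10

23.9400 mm


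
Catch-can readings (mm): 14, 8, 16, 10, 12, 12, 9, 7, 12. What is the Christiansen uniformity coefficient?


mean = 11.111111 mm
MAD = 2.320988 mm
CU = (1 - 2.320988/11.111111)*100

79.1111 %


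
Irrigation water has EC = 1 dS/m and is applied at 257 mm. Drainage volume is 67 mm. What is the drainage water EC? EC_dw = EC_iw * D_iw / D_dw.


EC_dw = EC_iw * D_iw / D_dw
EC_dw = 1 * 257 / 67
EC_dw = 257 / 67

3.8358 dS/m


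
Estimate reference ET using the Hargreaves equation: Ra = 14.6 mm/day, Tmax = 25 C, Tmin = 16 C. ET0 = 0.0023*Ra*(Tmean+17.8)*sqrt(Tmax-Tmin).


Tmean = (Tmax + Tmin)/2 = (25 + 16)/2 = 20.5
ET0 = 0.0023 * 14.6 * (20.5 + 17.8) * sqrt(25 - 16)
ET0 = 0.0023 * 14.6 * 38.3 * 3.000000

3.8583 mm/day


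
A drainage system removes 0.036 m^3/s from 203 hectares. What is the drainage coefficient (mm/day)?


DC = Q * 86400 / (A * 10000) * 1000
DC = 0.036 * 86400 / (203 * 10000) * 1000
DC = 3110400.0000 / 2030000

1.5322 mm/day


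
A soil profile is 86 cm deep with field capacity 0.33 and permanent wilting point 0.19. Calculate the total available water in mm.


AWC = (FC - PWP) * d * 10
AWC = (0.33 - 0.19) * 86 * 10
AWC = 0.1400 * 86 * 10

120.4000 mm


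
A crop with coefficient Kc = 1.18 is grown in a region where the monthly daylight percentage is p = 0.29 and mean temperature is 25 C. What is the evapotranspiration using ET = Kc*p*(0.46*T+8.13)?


ET = Kc * p * (0.46*T + 8.13)
ET = 1.18 * 0.29 * (0.46*25 + 8.13)
ET = 1.18 * 0.29 * 19.6300

6.7174 mm/day


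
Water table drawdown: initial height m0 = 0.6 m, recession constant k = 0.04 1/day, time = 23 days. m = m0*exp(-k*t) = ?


m = m0 * exp(-k*t)
m = 0.6 * exp(-0.04 * 23)
m = 0.6 * exp(-0.9200)

0.2391 m


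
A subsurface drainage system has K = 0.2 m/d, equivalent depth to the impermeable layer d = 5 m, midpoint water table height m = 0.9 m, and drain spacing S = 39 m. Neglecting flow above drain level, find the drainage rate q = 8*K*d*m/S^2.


q = 8*K*d*m/S^2
q = 8*0.2*5*0.9/39^2
q = 7.2000 / 1521

0.0047 m/d


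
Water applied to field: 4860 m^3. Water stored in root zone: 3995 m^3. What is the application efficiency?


Ea = V_root / V_field * 100 = 3995 / 4860 * 100 = 82.2016%

82.2016 %


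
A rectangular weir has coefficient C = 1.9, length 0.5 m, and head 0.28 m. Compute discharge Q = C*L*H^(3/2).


Q = C * L * H^(3/2) = 1.9 * 0.5 * 0.28^1.5 = 1.9 * 0.5 * 0.148162

0.1408 m^3/s


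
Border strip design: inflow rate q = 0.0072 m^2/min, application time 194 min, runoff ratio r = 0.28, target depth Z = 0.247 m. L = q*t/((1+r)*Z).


L = q*t/((1+r)*Z)
L = 0.0072*194/((1+0.28)*0.247)
L = 1.3968/0.31616

4.4180 m


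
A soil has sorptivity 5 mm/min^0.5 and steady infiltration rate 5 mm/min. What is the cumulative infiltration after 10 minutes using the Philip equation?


F = S*sqrt(t) + A*t
F = 5*sqrt(10) + 5*10
F = 5*3.162278 + 50

65.8114 mm


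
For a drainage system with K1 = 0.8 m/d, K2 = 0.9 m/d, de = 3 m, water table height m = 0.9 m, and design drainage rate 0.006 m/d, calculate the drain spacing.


S^2 = 8*K2*de*m/q + 4*K1*m^2/q
S^2 = 8*0.9*3*0.9/0.006 + 4*0.8*0.9^2/0.006
S = sqrt(3672.0000)

60.5970 m


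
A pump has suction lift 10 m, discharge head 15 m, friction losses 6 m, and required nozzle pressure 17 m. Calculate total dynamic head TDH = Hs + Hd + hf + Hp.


TDH = Hs + Hd + hf + Hp = 10 + 15 + 6 + 17 = 48

48 m


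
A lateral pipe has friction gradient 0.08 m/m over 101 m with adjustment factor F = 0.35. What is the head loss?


hf = J * L * F = 0.08 * 101 * 0.35 = 2.8280 m

2.8280 m


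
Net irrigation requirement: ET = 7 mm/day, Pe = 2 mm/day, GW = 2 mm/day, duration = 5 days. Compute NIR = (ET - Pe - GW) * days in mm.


Daily deficit = ET - Pe - GW = 7 - 2 - 2 = 3 mm/day
NIR = 3 * 5 = 15 mm

15.0000 mm


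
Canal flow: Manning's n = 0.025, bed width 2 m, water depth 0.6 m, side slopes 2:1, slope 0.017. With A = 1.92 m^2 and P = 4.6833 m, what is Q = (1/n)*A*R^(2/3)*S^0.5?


R = A/P = 1.92/4.6833 = 0.409967
Q = (1/0.025) * 1.92 * 0.409967^(2/3) * 0.017^0.5

5.5261 m^3/s


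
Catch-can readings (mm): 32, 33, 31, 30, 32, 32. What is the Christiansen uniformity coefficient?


mean = 31.666667 mm
MAD = 0.777778 mm
CU = (1 - 0.777778/31.666667)*100

97.5439 %


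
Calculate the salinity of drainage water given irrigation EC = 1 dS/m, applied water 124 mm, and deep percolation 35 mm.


EC_dw = EC_iw * D_iw / D_dw
EC_dw = 1 * 124 / 35
EC_dw = 124 / 35

3.5429 dS/m


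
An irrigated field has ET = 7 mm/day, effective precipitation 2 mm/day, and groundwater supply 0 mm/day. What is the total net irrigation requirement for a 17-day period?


Daily deficit = ET - Pe - GW = 7 - 2 - 0 = 5 mm/day
NIR = 5 * 17 = 85 mm

85.0000 mm


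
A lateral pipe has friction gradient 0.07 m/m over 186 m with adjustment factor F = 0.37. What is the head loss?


hf = J * L * F = 0.07 * 186 * 0.37 = 4.8174 m

4.8174 m


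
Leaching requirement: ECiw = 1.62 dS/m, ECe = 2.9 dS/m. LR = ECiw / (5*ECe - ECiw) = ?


LR = ECiw / (5*ECe - ECiw)
LR = 1.62 / (5*2.9 - 1.62)
LR = 1.62 / 12.8800

0.1258


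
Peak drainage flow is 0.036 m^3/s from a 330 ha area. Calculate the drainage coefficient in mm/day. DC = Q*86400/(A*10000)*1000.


DC = Q * 86400 / (A * 10000) * 1000
DC = 0.036 * 86400 / (330 * 10000) * 1000
DC = 3110400.0000 / 3300000

0.9425 mm/day


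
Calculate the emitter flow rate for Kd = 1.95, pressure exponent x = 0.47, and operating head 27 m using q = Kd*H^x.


q = Kd * H^x = 1.95 * 27^0.47 = 1.95 * 4.706965

9.1786 L/h


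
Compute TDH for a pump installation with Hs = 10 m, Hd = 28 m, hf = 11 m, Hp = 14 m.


TDH = Hs + Hd + hf + Hp = 10 + 28 + 11 + 14 = 63

63 m


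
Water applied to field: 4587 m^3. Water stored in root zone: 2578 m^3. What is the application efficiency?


Ea = V_root / V_field * 100 = 2578 / 4587 * 100 = 56.2023%

56.2023 %


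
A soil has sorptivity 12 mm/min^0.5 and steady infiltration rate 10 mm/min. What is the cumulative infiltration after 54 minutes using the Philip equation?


F = S*sqrt(t) + A*t
F = 12*sqrt(54) + 10*54
F = 12*7.348469 + 540

628.1816 mm


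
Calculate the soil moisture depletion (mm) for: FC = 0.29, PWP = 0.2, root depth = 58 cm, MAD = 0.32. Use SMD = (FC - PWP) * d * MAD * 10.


SMD = (FC - PWP) * d * MAD * 10
SMD = (0.29 - 0.2) * 58 * 0.32 * 10
SMD = 0.0900 * 58 * 0.32 * 10

16.7040 mm


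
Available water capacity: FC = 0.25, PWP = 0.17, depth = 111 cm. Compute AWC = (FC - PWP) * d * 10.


AWC = (FC - PWP) * d * 10
AWC = (0.25 - 0.17) * 111 * 10
AWC = 0.0800 * 111 * 10

88.8000 mm


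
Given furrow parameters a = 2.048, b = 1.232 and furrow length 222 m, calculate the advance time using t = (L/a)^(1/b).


t = (L/a)^(1/b)
t = (222/2.048)^(1/1.232)
t = 108.398438^(1/1.232)

44.8543 min


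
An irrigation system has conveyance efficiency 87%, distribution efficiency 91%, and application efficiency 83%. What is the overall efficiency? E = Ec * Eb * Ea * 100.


Ec = 0.87, Eb = 0.91, Ea = 0.83
E = 0.87 * 0.91 * 0.83 * 100 = 65.7111%

65.7111 %


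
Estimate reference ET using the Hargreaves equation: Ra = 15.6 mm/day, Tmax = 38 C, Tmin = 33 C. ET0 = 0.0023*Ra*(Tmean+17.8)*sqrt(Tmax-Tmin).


Tmean = (Tmax + Tmin)/2 = (38 + 33)/2 = 35.5
ET0 = 0.0023 * 15.6 * (35.5 + 17.8) * sqrt(38 - 33)
ET0 = 0.0023 * 15.6 * 53.3 * 2.236068

4.2763 mm/day


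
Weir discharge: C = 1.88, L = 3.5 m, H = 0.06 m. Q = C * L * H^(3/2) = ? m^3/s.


Q = C * L * H^(3/2) = 1.88 * 3.5 * 0.06^1.5 = 1.88 * 3.5 * 0.014697

0.0967 m^3/s


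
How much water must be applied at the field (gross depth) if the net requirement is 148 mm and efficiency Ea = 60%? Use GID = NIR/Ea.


Ea = 60% = 0.6
GID = NIR / Ea = 148 / 0.6 = 246.6667 mm

246.6667 mm


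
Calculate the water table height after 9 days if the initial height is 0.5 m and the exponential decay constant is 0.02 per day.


m = m0 * exp(-k*t)
m = 0.5 * exp(-0.02 * 9)
m = 0.5 * exp(-0.1800)

0.4176 m


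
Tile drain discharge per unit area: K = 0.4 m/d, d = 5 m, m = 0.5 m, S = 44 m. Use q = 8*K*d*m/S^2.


q = 8*K*d*m/S^2
q = 8*0.4*5*0.5/44^2
q = 8.0000 / 1936

0.0041 m/d


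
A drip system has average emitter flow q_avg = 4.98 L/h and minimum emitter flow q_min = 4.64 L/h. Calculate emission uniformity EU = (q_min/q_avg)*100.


EU = (q_min/q_avg)*100 = (4.64/4.98)*100 = 93.1727%

93.1727 %


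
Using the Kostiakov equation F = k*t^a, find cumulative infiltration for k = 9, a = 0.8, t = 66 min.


F = k * t^a = 9 * 66^0.8
F = 9 * 28.551909

256.9672 mm


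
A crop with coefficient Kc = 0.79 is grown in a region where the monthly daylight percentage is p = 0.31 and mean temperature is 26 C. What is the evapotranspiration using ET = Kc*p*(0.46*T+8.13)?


ET = Kc * p * (0.46*T + 8.13)
ET = 0.79 * 0.31 * (0.46*26 + 8.13)
ET = 0.79 * 0.31 * 20.0900

4.9200 mm/day


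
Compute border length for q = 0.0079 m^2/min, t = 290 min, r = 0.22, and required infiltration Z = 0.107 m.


L = q*t/((1+r)*Z)
L = 0.0079*290/((1+0.22)*0.107)
L = 2.291/0.13054

17.5502 m


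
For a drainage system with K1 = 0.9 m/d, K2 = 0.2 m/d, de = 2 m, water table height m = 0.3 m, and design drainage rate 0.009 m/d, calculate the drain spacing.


S^2 = 8*K2*de*m/q + 4*K1*m^2/q
S^2 = 8*0.2*2*0.3/0.009 + 4*0.9*0.3^2/0.009
S = sqrt(142.6667)

11.9443 m


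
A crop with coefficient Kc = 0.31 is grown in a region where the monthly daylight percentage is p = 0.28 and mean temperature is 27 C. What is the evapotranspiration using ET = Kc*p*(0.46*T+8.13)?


ET = Kc * p * (0.46*T + 8.13)
ET = 0.31 * 0.28 * (0.46*27 + 8.13)
ET = 0.31 * 0.28 * 20.5500

1.7837 mm/day


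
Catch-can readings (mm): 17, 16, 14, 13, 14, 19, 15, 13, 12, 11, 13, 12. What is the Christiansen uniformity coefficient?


mean = 14.083333 mm
MAD = 1.777778 mm
CU = (1 - 1.777778/14.083333)*100

87.3767 %


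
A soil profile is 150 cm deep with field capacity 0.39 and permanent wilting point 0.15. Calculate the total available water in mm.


AWC = (FC - PWP) * d * 10
AWC = (0.39 - 0.15) * 150 * 10
AWC = 0.2400 * 150 * 10

360.0000 mm


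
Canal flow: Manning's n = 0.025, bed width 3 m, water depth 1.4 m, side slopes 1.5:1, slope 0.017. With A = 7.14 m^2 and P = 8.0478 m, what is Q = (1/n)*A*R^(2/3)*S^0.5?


R = A/P = 7.14/8.0478 = 0.887199
Q = (1/0.025) * 7.14 * 0.887199^(2/3) * 0.017^0.5

34.3819 m^3/s
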